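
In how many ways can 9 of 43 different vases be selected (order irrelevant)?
C(43,9) = 43!/(9!×34!) = 563921995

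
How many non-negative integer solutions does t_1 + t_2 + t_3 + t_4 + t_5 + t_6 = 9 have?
C(9+6-1, 6-1) = C(14, 5) = 2002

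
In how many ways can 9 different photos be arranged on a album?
9! = 362880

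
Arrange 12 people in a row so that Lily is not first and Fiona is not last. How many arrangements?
By inclusion-exclusion: 12! - 2×(12-1)! + (12-2)! = 479001600 - 79833600 + 3628800 = 402796800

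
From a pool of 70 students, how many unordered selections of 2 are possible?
C(70,2) = 70!/(2!×68!) = 2415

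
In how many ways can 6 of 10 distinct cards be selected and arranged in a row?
P(10,6) = 10!/(10-6)! = 151200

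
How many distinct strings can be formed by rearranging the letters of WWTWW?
5! / (1! × 4!) = 5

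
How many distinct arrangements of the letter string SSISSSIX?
8! / (2! × 1! × 5!) = 168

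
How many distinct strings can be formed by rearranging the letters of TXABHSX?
7! / (1! × 1! × 1! × 1! × 1! × 2!) = 2520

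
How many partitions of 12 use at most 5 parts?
By conjugation, equals partitions of 12 into parts ≤ 5. Let r_j(i) = number of partitions of i into parts ≤ j, for i = 0..12. r_1(i) = 1 for all i; r_j(i) = r_{j-1}(i) + r_j(i-j). Rows j = 2..5: ≤2: 1 1 2 2 3 3 4 4 5 5 6 6 7; ≤3: 1 1 2 3 4 5 7 8 10 12 14 16 19; ≤4: 1 1 2 3 5 6 9 11 15 18 23 27 34; ≤5: 1 1 2 3 5 7 10 13 18 23 30 37 47. r_5(12) = 47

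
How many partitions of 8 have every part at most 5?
Let r_j(i) = number of partitions of i into parts ≤ j, for i = 0..8. r_1(i) = 1 for all i; r_j(i) = r_{j-1}(i) + r_j(i-j). Rows j = 2..5: ≤2: 1 1 2 2 3 3 4 4 5; ≤3: 1 1 2 3 4 5 7 8 10; ≤4: 1 1 2 3 5 6 9 11 15; ≤5: 1 1 2 3 5 7 10 13 18. r_5(8) = 18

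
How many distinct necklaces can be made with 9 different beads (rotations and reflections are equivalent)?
(9-1)!/2 = 40320/2 = 20160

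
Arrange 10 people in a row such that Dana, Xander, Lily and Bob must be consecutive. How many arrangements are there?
Treat the 4 as one block: (10-4+1)! × 4! = 5040 × 24 = 120960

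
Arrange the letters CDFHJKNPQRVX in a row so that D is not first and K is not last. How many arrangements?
By inclusion-exclusion: 12! - 2×(12-1)! + (12-2)! = 479001600 - 79833600 + 3628800 = 402796800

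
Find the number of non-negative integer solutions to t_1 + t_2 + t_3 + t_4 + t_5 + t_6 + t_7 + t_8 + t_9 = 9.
C(9+9-1, 9-1) = C(17, 8) = 24310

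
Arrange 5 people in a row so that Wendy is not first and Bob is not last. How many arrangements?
By inclusion-exclusion: 5! - 2×(5-1)! + (5-2)! = 120 - 48 + 6 = 78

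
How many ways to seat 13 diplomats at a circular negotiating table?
Circular: fix one position, arrange the rest. (13-1)! = 479001600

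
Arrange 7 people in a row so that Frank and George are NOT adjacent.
Total - adjacent = 7! - (7-1)!×2 = 5040 - 1440 = 3600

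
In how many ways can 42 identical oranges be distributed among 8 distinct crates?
C(42+8-1, 8-1) = C(49, 7) = 85900584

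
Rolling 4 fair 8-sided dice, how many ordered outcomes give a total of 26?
Coefficient of x^26 in (x + x² + ... + x^8)^4. By inclusion-exclusion on dice exceeding 8: Σ_j (-1)^j C(4,j)·C(26-1-8j, 3) = C(4,0)·C(25,3) - C(4,1)·C(17,3) + C(4,2)·C(9,3) = 1·2300 - 4·680 + 6·84 = 84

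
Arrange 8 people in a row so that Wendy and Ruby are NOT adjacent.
Total - adjacent = 8! - (8-1)!×2 = 40320 - 10080 = 30240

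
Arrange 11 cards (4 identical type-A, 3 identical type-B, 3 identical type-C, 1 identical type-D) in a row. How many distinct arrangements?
11! / (4! × 3! × 3! × 1!) = 46200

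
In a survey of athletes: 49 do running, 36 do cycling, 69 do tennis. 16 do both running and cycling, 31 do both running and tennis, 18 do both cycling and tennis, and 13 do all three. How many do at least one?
|A∪B∪C| = 49+36+69-16-31-18+13 = 102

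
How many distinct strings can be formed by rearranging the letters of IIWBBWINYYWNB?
13! / (3! × 2! × 2! × 3! × 3!) = 7207200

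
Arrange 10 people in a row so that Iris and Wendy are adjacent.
Treat as block: (10-1)! × 2! = 362880 × 2 = 725760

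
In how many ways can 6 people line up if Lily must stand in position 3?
Fix one position: (6-1)! = 120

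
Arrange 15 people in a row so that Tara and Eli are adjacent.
Treat as block: (15-1)! × 2! = 87178291200 × 2 = 174356582400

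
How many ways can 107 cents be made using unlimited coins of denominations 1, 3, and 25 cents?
Coefficient of x^107 in 1/(1-x^1) · 1/(1-x^3) · 1/(1-x^25). Case on j = number of 25-cent coins (j = 0..4); remainder r = 107 - 25j is made from {1,3} in ⌊r/3⌋+1 ways. r = 107, 82, 57, 32, 7 → 36 + 28 + 20 + 11 + 3 = 98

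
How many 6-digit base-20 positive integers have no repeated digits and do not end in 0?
Last digit: 19 nonzero choices. First digit: 18 (nonzero, ≠last). Middle 4: P(18,4) = 73440. Total = 25116480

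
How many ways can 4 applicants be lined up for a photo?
4! = 24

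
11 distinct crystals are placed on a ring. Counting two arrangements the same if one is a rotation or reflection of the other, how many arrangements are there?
(11-1)!/2 = 3628800/2 = 1814400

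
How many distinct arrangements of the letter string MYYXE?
5! / (1! × 1! × 2! × 1!) = 60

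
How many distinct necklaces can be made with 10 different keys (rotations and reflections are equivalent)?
(10-1)!/2 = 362880/2 = 181440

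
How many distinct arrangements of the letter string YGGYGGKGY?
9! / (5! × 3! × 1!) = 504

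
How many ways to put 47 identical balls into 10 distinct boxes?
C(47+10-1, 10-1) = C(56, 9) = 7575968400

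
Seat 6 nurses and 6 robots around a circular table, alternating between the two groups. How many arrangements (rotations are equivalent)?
Fix one of the nurses: (6-1)! ways for the remaining nurses, × 6! ways for the robots = 120 × 720 = 86400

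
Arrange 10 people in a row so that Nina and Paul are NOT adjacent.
Total - adjacent = 10! - (10-1)!×2 = 3628800 - 725760 = 2903040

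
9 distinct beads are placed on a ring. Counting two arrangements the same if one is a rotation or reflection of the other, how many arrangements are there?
(9-1)!/2 = 40320/2 = 20160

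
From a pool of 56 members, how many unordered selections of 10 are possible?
C(56,10) = 56!/(10!×46!) = 35607051480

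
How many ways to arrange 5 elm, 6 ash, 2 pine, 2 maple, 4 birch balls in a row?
19! / (5! × 6! × 2! × 2! × 4!) = 14665931280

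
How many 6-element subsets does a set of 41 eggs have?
C(41,6) = 41!/(6!×35!) = 4496388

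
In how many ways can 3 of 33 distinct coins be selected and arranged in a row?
P(33,3) = 33!/(33-3)! = 32736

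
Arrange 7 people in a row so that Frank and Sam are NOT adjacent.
Total - adjacent = 7! - (7-1)!×2 = 5040 - 1440 = 3600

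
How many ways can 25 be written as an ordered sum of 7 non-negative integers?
C(25+7-1, 7-1) = C(31, 6) = 736281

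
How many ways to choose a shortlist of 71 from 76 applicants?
C(76,71) = 76!/(71!×5!) = 18474840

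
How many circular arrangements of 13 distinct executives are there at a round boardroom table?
Circular: fix one position, arrange the rest. (13-1)! = 479001600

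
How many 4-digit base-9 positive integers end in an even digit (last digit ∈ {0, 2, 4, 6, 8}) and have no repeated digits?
Last∈{0,2,4,6,8}. Last=0: 336. Last nonzero: 4×7×P(7,2) = 1176. Total = 1512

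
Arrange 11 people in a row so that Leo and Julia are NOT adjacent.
Total - adjacent = 11! - (11-1)!×2 = 39916800 - 7257600 = 32659200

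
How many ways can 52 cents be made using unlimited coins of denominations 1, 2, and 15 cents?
Coefficient of x^52 in 1/(1-x^1) · 1/(1-x^2) · 1/(1-x^15). Case on j = number of 15-cent coins (j = 0..3); remainder r = 52 - 15j is made from {1,2} in ⌊r/2⌋+1 ways. r = 52, 37, 22, 7 → 27 + 19 + 12 + 4 = 62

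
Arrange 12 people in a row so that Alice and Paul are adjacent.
Treat as block: (12-1)! × 2! = 39916800 × 2 = 79833600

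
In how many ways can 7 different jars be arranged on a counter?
7! = 5040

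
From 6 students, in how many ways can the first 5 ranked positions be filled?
P(6,5) = 6!/(6-5)! = 720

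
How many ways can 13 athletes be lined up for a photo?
13! = 6227020800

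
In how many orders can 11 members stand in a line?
11! = 39916800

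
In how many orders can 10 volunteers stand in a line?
10! = 3628800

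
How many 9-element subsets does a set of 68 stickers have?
C(68,9) = 68!/(9!×59!) = 49280065120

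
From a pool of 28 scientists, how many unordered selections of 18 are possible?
C(28,18) = 28!/(18!×10!) = 13123110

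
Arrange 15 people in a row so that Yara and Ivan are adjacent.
Treat as block: (15-1)! × 2! = 87178291200 × 2 = 174356582400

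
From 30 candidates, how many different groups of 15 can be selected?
C(30,15) = 30!/(15!×15!) = 155117520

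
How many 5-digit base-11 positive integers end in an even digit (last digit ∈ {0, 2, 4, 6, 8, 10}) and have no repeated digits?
Last∈{0,2,4,6,8,10}. Last=0: 5040. Last nonzero: 5×9×P(9,3) = 22680. Total = 27720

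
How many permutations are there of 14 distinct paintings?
14! = 87178291200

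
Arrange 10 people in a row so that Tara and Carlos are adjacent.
Treat as block: (10-1)! × 2! = 362880 × 2 = 725760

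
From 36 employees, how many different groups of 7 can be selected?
C(36,7) = 36!/(7!×29!) = 8347680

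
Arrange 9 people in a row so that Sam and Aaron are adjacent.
Treat as block: (9-1)! × 2! = 40320 × 2 = 80640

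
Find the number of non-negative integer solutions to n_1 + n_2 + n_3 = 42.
C(42+3-1, 3-1) = C(44, 2) = 946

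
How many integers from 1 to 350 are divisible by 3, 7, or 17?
⌊350/3⌋+⌊350/7⌋+⌊350/17⌋ - ⌊350/21⌋-⌊350/51⌋-⌊350/119⌋ + ⌊350/357⌋ = 116+50+20 - 16-6-2 + 0 = 162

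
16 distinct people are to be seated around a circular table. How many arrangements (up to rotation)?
Circular: fix one position, arrange the rest. (16-1)! = 1307674368000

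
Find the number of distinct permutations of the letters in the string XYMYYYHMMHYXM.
13! / (2! × 4! × 2! × 5!) = 540540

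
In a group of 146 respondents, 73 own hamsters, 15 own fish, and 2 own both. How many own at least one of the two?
|A∪B| = |A| + |B| - |A∩B| = 73 + 15 - 2 = 86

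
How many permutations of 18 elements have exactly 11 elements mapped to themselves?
Choose the 11 fixed points C(18,11) = 31824, derange the rest: !7 = Σ_{j=0}^{7} (-1)^j·7!/j! = 5040 - 5040 + 2520 - 840 + 210 - 42 + 7 - 1 = 1854. Product = 31824 × 1854 = 59001696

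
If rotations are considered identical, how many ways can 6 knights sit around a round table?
Circular: fix one position, arrange the rest. (6-1)! = 120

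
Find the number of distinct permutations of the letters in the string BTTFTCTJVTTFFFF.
15! / (1! × 1! × 6! × 1! × 1! × 5!) = 15135120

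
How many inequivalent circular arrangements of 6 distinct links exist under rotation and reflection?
(6-1)!/2 = 120/2 = 60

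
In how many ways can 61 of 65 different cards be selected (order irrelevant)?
C(65,61) = 65!/(61!×4!) = 677040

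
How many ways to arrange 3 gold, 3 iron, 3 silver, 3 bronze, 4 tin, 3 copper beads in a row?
19! / (3! × 3! × 3! × 3! × 4! × 3!) = 651819168000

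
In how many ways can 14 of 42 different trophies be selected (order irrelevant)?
C(42,14) = 42!/(14!×28!) = 52860229080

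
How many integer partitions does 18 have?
Pentagonal recurrence p(n) = p(n-1) + p(n-2) - p(n-5) - p(n-7) + p(n-12) + p(n-15) - ... gives p(0..17) = 1, 1, 2, 3, 5, 7, 11, 15, 22, 30, 42, 56, 77, 101, 135, 176, 231, 297. p(18) = p(17) + p(16) - p(13) - p(11) + p(6) + p(3) = 297 + 231 - 101 - 56 + 11 + 3 = 385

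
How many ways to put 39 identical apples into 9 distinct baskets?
C(39+9-1, 9-1) = C(47, 8) = 314457495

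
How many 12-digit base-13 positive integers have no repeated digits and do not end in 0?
Last digit: 12 nonzero choices. First digit: 11 (nonzero, ≠last). Middle 10: P(11,10) = 39916800. Total = 5269017600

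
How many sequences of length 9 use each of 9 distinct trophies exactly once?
9! = 362880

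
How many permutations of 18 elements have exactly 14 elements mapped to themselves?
Choose the 14 fixed points C(18,14) = 3060, derange the rest: !4 = Σ_{j=0}^{4} (-1)^j·4!/j! = 24 - 24 + 12 - 4 + 1 = 9. Product = 3060 × 9 = 27540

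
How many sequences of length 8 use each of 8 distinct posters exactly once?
8! = 40320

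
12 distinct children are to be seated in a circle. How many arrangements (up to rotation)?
Circular: fix one position, arrange the rest. (12-1)! = 39916800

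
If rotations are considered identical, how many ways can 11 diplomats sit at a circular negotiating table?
Circular: fix one position, arrange the rest. (11-1)! = 3628800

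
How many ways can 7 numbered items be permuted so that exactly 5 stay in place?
Choose the 5 fixed points C(7,5) = 21, derange the rest: !2 = Σ_{j=0}^{2} (-1)^j·2!/j! = 2 - 2 + 1 = 1. Product = 21 × 1 = 21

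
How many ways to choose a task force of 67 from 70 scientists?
C(70,67) = 70!/(67!×3!) = 54740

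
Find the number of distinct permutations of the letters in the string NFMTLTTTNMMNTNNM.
16! / (1! × 4! × 1! × 5! × 5!) = 60540480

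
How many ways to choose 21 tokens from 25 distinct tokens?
C(25,21) = 25!/(21!×4!) = 12650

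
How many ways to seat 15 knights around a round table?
Circular: fix one position, arrange the rest. (15-1)! = 87178291200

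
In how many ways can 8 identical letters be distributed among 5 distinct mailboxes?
C(8+5-1, 5-1) = C(12, 4) = 495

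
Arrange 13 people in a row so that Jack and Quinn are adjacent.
Treat as block: (13-1)! × 2! = 479001600 × 2 = 958003200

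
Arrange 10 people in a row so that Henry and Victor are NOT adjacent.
Total - adjacent = 10! - (10-1)!×2 = 3628800 - 725760 = 2903040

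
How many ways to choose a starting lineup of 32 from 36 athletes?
C(36,32) = 36!/(32!×4!) = 58905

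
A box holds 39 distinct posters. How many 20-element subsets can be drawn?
C(39,20) = 39!/(20!×19!) = 68923264410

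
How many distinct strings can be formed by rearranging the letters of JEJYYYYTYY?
10! / (1! × 6! × 1! × 2!) = 2520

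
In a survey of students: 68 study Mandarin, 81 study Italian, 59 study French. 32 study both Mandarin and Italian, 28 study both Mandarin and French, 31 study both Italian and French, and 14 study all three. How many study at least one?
|A∪B∪C| = 68+81+59-32-28-31+14 = 131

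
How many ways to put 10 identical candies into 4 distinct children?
C(10+4-1, 4-1) = C(13, 3) = 286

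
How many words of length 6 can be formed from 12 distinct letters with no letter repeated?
P(12,6) = 12!/(12-6)! = 665280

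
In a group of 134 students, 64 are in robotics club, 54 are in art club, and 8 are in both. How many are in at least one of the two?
|A∪B| = |A| + |B| - |A∩B| = 64 + 54 - 8 = 110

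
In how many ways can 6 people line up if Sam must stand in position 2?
Fix one position: (6-1)! = 120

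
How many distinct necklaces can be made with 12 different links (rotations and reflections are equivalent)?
(12-1)!/2 = 39916800/2 = 19958400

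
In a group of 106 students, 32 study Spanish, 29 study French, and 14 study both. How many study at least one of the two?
|A∪B| = |A| + |B| - |A∩B| = 32 + 29 - 14 = 47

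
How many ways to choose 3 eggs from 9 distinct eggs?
C(9,3) = 9!/(3!×6!) = 84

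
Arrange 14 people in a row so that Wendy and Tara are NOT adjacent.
Total - adjacent = 14! - (14-1)!×2 = 87178291200 - 12454041600 = 74724249600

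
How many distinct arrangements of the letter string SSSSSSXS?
8! / (1! × 7!) = 8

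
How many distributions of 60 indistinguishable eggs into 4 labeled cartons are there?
C(60+4-1, 4-1) = C(63, 3) = 39711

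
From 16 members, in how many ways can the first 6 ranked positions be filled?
P(16,6) = 16!/(16-6)! = 5765760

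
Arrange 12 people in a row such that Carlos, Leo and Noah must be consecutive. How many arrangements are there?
Treat the 3 as one block: (12-3+1)! × 3! = 3628800 × 6 = 21772800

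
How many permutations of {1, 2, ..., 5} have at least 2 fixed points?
Exactly j fixed points: C(5,j)·!(5-j); sum over j ≥ 2 (derangement numbers via !m = (m-1)·(!(m-1) + !(m-2)): !0..!3 = 1, 0, 1, 2). Σ_{j=2}^{5} C(5,j)·!(5-j) = C(5,2)·!3 + C(5,3)·!2 + C(5,4)·!1 + C(5,5)·!0 = 10·2 + 10·1 + 5·0 + 1·1 = 31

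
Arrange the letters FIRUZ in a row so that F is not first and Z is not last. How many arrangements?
By inclusion-exclusion: 5! - 2×(5-1)! + (5-2)! = 120 - 48 + 6 = 78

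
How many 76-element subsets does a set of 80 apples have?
C(80,76) = 80!/(76!×4!) = 1581580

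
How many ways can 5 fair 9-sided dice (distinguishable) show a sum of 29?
Coefficient of x^29 in (x + x² + ... + x^9)^5. By inclusion-exclusion on dice exceeding 9: Σ_j (-1)^j C(5,j)·C(29-1-9j, 4) = C(5,0)·C(28,4) - C(5,1)·C(19,4) + C(5,2)·C(10,4) = 1·20475 - 5·3876 + 10·210 = 3195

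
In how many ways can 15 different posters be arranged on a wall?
15! = 1307674368000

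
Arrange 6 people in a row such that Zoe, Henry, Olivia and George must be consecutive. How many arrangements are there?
Treat the 4 as one block: (6-4+1)! × 4! = 6 × 24 = 144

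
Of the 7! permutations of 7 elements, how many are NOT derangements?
Complement of the derangements. !7 = Σ_{j=0}^{7} (-1)^j·7!/j! = 5040 - 5040 + 2520 - 840 + 210 - 42 + 7 - 1 = 1854. 7! - !7 = 5040 - 1854 = 3186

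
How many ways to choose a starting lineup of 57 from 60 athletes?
C(60,57) = 60!/(57!×3!) = 34220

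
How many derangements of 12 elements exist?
!12 = Σ_{j=0}^{12} (-1)^j·12!/j! = 479001600 - 479001600 + 239500800 - 79833600 + 19958400 - 3991680 + 665280 - 95040 + 11880 - 1320 + 132 - 12 + 1 = 176214841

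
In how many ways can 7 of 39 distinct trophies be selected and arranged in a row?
P(39,7) = 39!/(39-7)! = 77519922480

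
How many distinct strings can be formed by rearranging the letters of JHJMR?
5! / (1! × 1! × 1! × 2!) = 60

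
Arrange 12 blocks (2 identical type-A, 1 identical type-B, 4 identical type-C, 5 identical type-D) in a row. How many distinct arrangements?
12! / (2! × 1! × 4! × 5!) = 83160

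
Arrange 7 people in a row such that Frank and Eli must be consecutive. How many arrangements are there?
Treat the 2 as one block: (7-2+1)! × 2! = 720 × 2 = 1440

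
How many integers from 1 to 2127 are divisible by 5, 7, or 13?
⌊2127/5⌋+⌊2127/7⌋+⌊2127/13⌋ - ⌊2127/35⌋-⌊2127/65⌋-⌊2127/91⌋ + ⌊2127/455⌋ = 425+303+163 - 60-32-23 + 4 = 780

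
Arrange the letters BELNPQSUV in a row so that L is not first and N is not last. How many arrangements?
By inclusion-exclusion: 9! - 2×(9-1)! + (9-2)! = 362880 - 80640 + 5040 = 287280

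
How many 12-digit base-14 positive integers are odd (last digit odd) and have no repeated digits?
Last∈{1,3,5,7,9,11,13}. Last=0: 0. Last nonzero: 7×12×P(12,10) = 20118067200. Total = 20118067200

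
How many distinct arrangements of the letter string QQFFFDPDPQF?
11! / (3! × 4! × 2! × 2!) = 69300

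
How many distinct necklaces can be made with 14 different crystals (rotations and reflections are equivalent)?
(14-1)!/2 = 6227020800/2 = 3113510400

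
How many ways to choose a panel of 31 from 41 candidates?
C(41,31) = 41!/(31!×10!) = 1121099408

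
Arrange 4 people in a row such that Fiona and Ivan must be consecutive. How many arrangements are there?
Treat the 2 as one block: (4-2+1)! × 2! = 6 × 2 = 12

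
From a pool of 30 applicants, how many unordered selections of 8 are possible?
C(30,8) = 30!/(8!×22!) = 5852925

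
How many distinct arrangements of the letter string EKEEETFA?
8! / (1! × 1! × 4! × 1! × 1!) = 1680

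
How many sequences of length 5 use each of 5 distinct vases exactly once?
5! = 120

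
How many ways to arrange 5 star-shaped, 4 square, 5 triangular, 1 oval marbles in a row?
15! / (5! × 4! × 5! × 1!) = 3783780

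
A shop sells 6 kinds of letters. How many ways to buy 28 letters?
C(28+6-1, 6-1) = C(33, 5) = 237336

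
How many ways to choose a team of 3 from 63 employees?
C(63,3) = 63!/(3!×60!) = 39711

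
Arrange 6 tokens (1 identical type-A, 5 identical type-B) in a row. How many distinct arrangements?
6! / (1! × 5!) = 6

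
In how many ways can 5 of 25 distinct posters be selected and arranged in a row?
P(25,5) = 25!/(25-5)! = 6375600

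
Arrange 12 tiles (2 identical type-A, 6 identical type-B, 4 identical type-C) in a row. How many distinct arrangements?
12! / (2! × 6! × 4!) = 13860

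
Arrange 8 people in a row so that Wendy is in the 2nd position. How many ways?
Fix one position: (8-1)! = 5040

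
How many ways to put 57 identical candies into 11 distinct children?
C(57+11-1, 11-1) = C(67, 10) = 247994680648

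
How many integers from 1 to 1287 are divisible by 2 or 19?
⌊1287/2⌋ + ⌊1287/19⌋ - ⌊1287/38⌋ = 643 + 67 - 33 = 677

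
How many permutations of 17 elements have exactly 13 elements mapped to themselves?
Choose the 13 fixed points C(17,13) = 2380, derange the rest: !4 = Σ_{j=0}^{4} (-1)^j·4!/j! = 24 - 24 + 12 - 4 + 1 = 9. Product = 2380 × 9 = 21420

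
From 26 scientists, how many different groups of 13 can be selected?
C(26,13) = 26!/(13!×13!) = 10400600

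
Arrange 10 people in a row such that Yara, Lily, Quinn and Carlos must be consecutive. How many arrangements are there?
Treat the 4 as one block: (10-4+1)! × 4! = 5040 × 24 = 120960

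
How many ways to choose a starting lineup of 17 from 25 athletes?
C(25,17) = 25!/(17!×8!) = 1081575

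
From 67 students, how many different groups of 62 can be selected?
C(67,62) = 67!/(62!×5!) = 9657648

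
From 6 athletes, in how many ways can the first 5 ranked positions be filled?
P(6,5) = 6!/(6-5)! = 720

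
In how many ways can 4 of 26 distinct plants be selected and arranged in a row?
P(26,4) = 26!/(26-4)! = 358800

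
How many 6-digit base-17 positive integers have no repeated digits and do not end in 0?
Last digit: 16 nonzero choices. First digit: 15 (nonzero, ≠last). Middle 4: P(15,4) = 32760. Total = 7862400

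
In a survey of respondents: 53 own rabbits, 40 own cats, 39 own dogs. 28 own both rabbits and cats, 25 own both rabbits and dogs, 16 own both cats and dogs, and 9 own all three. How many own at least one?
|A∪B∪C| = 53+40+39-28-25-16+9 = 72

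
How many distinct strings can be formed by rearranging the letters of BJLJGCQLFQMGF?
13! / (1! × 2! × 1! × 2! × 2! × 1! × 2! × 2!) = 194594400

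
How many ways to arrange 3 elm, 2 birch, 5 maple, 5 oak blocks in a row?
15! / (3! × 2! × 5! × 5!) = 7567560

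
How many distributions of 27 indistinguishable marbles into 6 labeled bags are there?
C(27+6-1, 6-1) = C(32, 5) = 201376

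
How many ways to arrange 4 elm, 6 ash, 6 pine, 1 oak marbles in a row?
17! / (4! × 6! × 6! × 1!) = 28588560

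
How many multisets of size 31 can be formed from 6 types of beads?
C(31+6-1, 6-1) = C(36, 5) = 376992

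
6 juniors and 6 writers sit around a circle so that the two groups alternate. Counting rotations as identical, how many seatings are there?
Fix one of the juniors: (6-1)! ways for the remaining juniors, × 6! ways for the writers = 120 × 720 = 86400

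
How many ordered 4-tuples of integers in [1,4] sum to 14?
Coefficient of x^14 in (x + x² + ... + x^4)^4. By inclusion-exclusion on dice exceeding 4: Σ_j (-1)^j C(4,j)·C(14-1-4j, 3) = C(4,0)·C(13,3) - C(4,1)·C(9,3) + C(4,2)·C(5,3) = 1·286 - 4·84 + 6·10 = 10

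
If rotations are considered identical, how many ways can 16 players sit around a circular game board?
Circular: fix one position, arrange the rest. (16-1)! = 1307674368000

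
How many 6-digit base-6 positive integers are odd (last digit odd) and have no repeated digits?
Last∈{1,3,5}. Last=0: 0. Last nonzero: 3×4×P(4,4) = 288. Total = 288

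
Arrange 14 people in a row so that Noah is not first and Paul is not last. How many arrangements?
By inclusion-exclusion: 14! - 2×(14-1)! + (14-2)! = 87178291200 - 12454041600 + 479001600 = 75203251200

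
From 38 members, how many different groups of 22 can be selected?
C(38,22) = 38!/(22!×16!) = 22239974430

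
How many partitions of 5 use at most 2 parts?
By conjugation, equals partitions of 5 into parts ≤ 2. Let r_j(i) = number of partitions of i into parts ≤ j, for i = 0..5. r_1(i) = 1 for all i; r_j(i) = r_{j-1}(i) + r_j(i-j). Rows j = 2..2: ≤2: 1 1 2 2 3 3. r_2(5) = 3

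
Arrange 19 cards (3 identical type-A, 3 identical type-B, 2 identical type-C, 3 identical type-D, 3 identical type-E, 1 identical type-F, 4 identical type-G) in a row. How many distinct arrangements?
19! / (3! × 3! × 2! × 3! × 3! × 1! × 4!) = 1955457504000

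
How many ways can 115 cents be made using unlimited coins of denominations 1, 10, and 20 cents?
Coefficient of x^115 in 1/(1-x^1) · 1/(1-x^10) · 1/(1-x^20). Case on j = number of 20-cent coins (j = 0..5); remainder r = 115 - 20j is made from {1,10} in ⌊r/10⌋+1 ways. r = 115, 95, 75, 55, 35, 15 → 12 + 10 + 8 + 6 + 4 + 2 = 42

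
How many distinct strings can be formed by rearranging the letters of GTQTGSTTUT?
10! / (1! × 1! × 2! × 5! × 1!) = 15120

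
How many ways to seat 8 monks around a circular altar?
Circular: fix one position, arrange the rest. (8-1)! = 5040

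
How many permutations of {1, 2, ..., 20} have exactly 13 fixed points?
Choose the 13 fixed points C(20,13) = 77520, derange the rest: !7 = Σ_{j=0}^{7} (-1)^j·7!/j! = 5040 - 5040 + 2520 - 840 + 210 - 42 + 7 - 1 = 1854. Product = 77520 × 1854 = 143722080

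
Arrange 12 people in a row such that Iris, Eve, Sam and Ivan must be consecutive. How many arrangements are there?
Treat the 4 as one block: (12-4+1)! × 4! = 362880 × 24 = 8709120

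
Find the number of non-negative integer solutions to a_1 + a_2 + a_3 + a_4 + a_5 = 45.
C(45+5-1, 5-1) = C(49, 4) = 211876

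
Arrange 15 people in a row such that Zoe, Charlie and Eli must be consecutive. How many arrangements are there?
Treat the 3 as one block: (15-3+1)! × 3! = 6227020800 × 6 = 37362124800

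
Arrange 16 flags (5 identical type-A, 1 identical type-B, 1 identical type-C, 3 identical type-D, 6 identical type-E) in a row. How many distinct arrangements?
16! / (5! × 1! × 1! × 3! × 6!) = 40360320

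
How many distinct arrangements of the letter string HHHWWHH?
7! / (5! × 2!) = 21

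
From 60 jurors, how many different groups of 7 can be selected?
C(60,7) = 60!/(7!×53!) = 386206920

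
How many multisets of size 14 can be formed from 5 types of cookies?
C(14+5-1, 5-1) = C(18, 4) = 3060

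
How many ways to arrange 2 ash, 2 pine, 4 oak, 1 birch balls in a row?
9! / (2! × 2! × 4! × 1!) = 3780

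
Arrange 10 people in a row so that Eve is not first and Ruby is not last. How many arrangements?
By inclusion-exclusion: 10! - 2×(10-1)! + (10-2)! = 3628800 - 725760 + 40320 = 2943360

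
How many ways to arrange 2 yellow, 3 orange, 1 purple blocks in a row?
6! / (2! × 3! × 1!) = 60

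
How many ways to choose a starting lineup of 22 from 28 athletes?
C(28,22) = 28!/(22!×6!) = 376740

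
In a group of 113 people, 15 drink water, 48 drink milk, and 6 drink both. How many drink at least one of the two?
|A∪B| = |A| + |B| - |A∩B| = 15 + 48 - 6 = 57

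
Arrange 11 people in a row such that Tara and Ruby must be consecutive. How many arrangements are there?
Treat the 2 as one block: (11-2+1)! × 2! = 3628800 × 2 = 7257600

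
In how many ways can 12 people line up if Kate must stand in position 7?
Fix one position: (12-1)! = 39916800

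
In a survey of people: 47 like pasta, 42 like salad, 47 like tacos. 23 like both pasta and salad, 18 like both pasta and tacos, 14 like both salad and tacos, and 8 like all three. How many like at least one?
|A∪B∪C| = 47+42+47-23-18-14+8 = 89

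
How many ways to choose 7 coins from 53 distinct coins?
C(53,7) = 53!/(7!×46!) = 154143080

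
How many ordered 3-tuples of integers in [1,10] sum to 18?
Coefficient of x^18 in (x + x² + ... + x^10)^3. By inclusion-exclusion on dice exceeding 10: Σ_j (-1)^j C(3,j)·C(18-1-10j, 2) = C(3,0)·C(17,2) - C(3,1)·C(7,2) = 1·136 - 3·21 = 73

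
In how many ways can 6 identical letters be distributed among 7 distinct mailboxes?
C(6+7-1, 7-1) = C(12, 6) = 924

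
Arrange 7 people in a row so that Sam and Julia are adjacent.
Treat as block: (7-1)! × 2! = 720 × 2 = 1440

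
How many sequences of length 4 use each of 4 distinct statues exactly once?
4! = 24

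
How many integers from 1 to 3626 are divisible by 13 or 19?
⌊3626/13⌋ + ⌊3626/19⌋ - ⌊3626/247⌋ = 278 + 190 - 14 = 454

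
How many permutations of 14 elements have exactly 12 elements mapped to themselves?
Choose the 12 fixed points C(14,12) = 91, derange the rest: !2 = Σ_{j=0}^{2} (-1)^j·2!/j! = 2 - 2 + 1 = 1. Product = 91 × 1 = 91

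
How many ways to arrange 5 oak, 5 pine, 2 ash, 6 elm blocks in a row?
18! / (5! × 5! × 2! × 6!) = 308756448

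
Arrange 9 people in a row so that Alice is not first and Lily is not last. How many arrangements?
By inclusion-exclusion: 9! - 2×(9-1)! + (9-2)! = 362880 - 80640 + 5040 = 287280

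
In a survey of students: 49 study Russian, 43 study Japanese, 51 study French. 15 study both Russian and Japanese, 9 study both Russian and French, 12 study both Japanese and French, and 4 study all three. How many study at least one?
|A∪B∪C| = 49+43+51-15-9-12+4 = 111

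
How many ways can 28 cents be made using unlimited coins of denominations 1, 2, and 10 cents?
Coefficient of x^28 in 1/(1-x^1) · 1/(1-x^2) · 1/(1-x^10). Case on j = number of 10-cent coins (j = 0..2); remainder r = 28 - 10j is made from {1,2} in ⌊r/2⌋+1 ways. r = 28, 18, 8 → 15 + 10 + 5 = 30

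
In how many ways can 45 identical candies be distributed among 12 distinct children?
C(45+12-1, 12-1) = C(56, 11) = 148902215280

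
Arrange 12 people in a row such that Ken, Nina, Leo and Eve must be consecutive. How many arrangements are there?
Treat the 4 as one block: (12-4+1)! × 4! = 362880 × 24 = 8709120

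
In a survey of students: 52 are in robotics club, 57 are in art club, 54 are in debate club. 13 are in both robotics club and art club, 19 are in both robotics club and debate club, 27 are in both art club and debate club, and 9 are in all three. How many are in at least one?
|A∪B∪C| = 52+57+54-13-19-27+9 = 113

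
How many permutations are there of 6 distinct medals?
6! = 720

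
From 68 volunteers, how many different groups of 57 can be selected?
C(68,57) = 68!/(57!×11!) = 1533058025824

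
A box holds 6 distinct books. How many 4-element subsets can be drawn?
C(6,4) = 6!/(4!×2!) = 15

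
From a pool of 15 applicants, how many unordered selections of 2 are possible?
C(15,2) = 15!/(2!×13!) = 105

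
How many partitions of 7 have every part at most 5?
Let r_j(i) = number of partitions of i into parts ≤ j, for i = 0..7. r_1(i) = 1 for all i; r_j(i) = r_{j-1}(i) + r_j(i-j). Rows j = 2..5: ≤2: 1 1 2 2 3 3 4 4; ≤3: 1 1 2 3 4 5 7 8; ≤4: 1 1 2 3 5 6 9 11; ≤5: 1 1 2 3 5 7 10 13. r_5(7) = 13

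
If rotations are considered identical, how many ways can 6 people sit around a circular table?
Circular: fix one position, arrange the rest. (6-1)! = 120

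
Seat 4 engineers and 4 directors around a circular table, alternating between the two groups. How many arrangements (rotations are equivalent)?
Fix one of the engineers: (4-1)! ways for the remaining engineers, × 4! ways for the directors = 6 × 24 = 144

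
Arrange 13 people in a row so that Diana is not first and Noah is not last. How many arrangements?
By inclusion-exclusion: 13! - 2×(13-1)! + (13-2)! = 6227020800 - 958003200 + 39916800 = 5308934400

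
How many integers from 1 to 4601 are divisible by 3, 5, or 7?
⌊4601/3⌋+⌊4601/5⌋+⌊4601/7⌋ - ⌊4601/15⌋-⌊4601/21⌋-⌊4601/35⌋ + ⌊4601/105⌋ = 1533+920+657 - 306-219-131 + 43 = 2497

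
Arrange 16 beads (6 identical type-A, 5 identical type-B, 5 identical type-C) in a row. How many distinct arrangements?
16! / (6! × 5! × 5!) = 2018016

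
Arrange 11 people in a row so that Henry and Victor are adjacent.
Treat as block: (11-1)! × 2! = 3628800 × 2 = 7257600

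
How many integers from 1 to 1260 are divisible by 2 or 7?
⌊1260/2⌋ + ⌊1260/7⌋ - ⌊1260/14⌋ = 630 + 180 - 90 = 720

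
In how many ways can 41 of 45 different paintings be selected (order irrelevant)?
C(45,41) = 45!/(41!×4!) = 148995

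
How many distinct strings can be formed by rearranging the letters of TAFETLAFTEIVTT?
14! / (2! × 2! × 1! × 1! × 1! × 2! × 5!) = 90810720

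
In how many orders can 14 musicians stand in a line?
14! = 87178291200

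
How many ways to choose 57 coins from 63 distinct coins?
C(63,57) = 63!/(57!×6!) = 67945521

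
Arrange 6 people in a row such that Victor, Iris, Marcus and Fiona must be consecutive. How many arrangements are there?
Treat the 4 as one block: (6-4+1)! × 4! = 6 × 24 = 144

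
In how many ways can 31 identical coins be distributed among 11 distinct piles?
C(31+11-1, 11-1) = C(41, 10) = 1121099408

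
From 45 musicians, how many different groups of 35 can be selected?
C(45,35) = 45!/(35!×10!) = 3190187286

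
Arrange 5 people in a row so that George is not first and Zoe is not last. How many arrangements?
By inclusion-exclusion: 5! - 2×(5-1)! + (5-2)! = 120 - 48 + 6 = 78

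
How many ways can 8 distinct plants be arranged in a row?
8! = 40320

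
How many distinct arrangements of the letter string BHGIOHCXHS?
10! / (1! × 1! × 1! × 1! × 3! × 1! × 1! × 1!) = 604800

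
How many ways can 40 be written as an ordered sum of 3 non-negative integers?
C(40+3-1, 3-1) = C(42, 2) = 861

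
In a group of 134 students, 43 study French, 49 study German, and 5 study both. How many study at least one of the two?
|A∪B| = |A| + |B| - |A∩B| = 43 + 49 - 5 = 87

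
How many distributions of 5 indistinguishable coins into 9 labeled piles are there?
C(5+9-1, 9-1) = C(13, 8) = 1287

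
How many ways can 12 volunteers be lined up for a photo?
12! = 479001600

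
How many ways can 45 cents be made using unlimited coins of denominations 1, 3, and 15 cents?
Coefficient of x^45 in 1/(1-x^1) · 1/(1-x^3) · 1/(1-x^15). Case on j = number of 15-cent coins (j = 0..3); remainder r = 45 - 15j is made from {1,3} in ⌊r/3⌋+1 ways. r = 45, 30, 15, 0 → 16 + 11 + 6 + 1 = 34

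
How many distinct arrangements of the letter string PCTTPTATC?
9! / (2! × 4! × 2! × 1!) = 3780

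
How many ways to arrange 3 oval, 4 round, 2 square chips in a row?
9! / (3! × 4! × 2!) = 1260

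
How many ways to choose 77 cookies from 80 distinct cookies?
C(80,77) = 80!/(77!×3!) = 82160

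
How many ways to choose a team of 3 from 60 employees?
C(60,3) = 60!/(3!×57!) = 34220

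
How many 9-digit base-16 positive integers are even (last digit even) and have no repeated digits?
Last∈{0,2,4,6,8,10,12,14}. Last=0: 259459200. Last nonzero: 7×14×P(14,7) = 1695133440. Total = 1954592640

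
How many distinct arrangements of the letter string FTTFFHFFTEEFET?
14! / (4! × 3! × 6! × 1!) = 840840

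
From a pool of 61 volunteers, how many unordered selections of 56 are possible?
C(61,56) = 61!/(56!×5!) = 5949147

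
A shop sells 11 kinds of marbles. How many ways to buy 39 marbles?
C(39+11-1, 11-1) = C(49, 10) = 8217822536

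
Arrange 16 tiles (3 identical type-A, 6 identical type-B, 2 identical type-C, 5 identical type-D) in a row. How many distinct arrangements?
16! / (3! × 6! × 2! × 5!) = 20180160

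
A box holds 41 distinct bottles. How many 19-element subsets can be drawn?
C(41,19) = 41!/(19!×22!) = 244662670200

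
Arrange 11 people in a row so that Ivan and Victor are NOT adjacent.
Total - adjacent = 11! - (11-1)!×2 = 39916800 - 7257600 = 32659200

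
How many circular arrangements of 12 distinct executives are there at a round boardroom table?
Circular: fix one position, arrange the rest. (12-1)! = 39916800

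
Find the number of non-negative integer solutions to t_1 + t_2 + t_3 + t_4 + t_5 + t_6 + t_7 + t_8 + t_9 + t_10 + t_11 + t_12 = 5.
C(5+12-1, 12-1) = C(16, 11) = 4368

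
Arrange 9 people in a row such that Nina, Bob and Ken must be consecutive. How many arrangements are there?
Treat the 3 as one block: (9-3+1)! × 3! = 5040 × 6 = 30240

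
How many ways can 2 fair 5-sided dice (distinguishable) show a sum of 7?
Coefficient of x^7 in (x + x² + ... + x^5)^2. By inclusion-exclusion on dice exceeding 5: Σ_j (-1)^j C(2,j)·C(7-1-5j, 1) = C(2,0)·C(6,1) - C(2,1)·C(1,1) = 1·6 - 2·1 = 4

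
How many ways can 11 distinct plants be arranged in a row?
11! = 39916800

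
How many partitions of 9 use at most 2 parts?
By conjugation, equals partitions of 9 into parts ≤ 2. Let r_j(i) = number of partitions of i into parts ≤ j, for i = 0..9. r_1(i) = 1 for all i; r_j(i) = r_{j-1}(i) + r_j(i-j). Rows j = 2..2: ≤2: 1 1 2 2 3 3 4 4 5 5. r_2(9) = 5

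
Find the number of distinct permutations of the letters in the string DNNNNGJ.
7! / (4! × 1! × 1! × 1!) = 210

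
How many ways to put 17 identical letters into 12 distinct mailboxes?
C(17+12-1, 12-1) = C(28, 11) = 21474180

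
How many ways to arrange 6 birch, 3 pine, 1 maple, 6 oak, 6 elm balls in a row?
22! / (6! × 3! × 1! × 6! × 6!) = 501900759360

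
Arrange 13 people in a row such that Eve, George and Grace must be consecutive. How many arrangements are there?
Treat the 3 as one block: (13-3+1)! × 3! = 39916800 × 6 = 239500800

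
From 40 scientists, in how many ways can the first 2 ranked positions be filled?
P(40,2) = 40!/(40-2)! = 1560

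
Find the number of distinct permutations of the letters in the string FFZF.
4! / (1! × 3!) = 4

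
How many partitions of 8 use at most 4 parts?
By conjugation, equals partitions of 8 into parts ≤ 4. Let r_j(i) = number of partitions of i into parts ≤ j, for i = 0..8. r_1(i) = 1 for all i; r_j(i) = r_{j-1}(i) + r_j(i-j). Rows j = 2..4: ≤2: 1 1 2 2 3 3 4 4 5; ≤3: 1 1 2 3 4 5 7 8 10; ≤4: 1 1 2 3 5 6 9 11 15. r_4(8) = 15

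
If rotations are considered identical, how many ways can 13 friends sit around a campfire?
Circular: fix one position, arrange the rest. (13-1)! = 479001600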